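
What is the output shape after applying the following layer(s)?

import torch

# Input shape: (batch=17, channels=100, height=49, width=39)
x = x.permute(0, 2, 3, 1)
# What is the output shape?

Input shape: (17, 100, 49, 39)
Output shape: (17, 49, 39, 100)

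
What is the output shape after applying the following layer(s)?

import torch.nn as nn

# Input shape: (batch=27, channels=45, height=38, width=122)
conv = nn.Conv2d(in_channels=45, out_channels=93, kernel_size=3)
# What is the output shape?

Input shape: (27, 45, 38, 122)
Output shape: (27, 93, 36, 120)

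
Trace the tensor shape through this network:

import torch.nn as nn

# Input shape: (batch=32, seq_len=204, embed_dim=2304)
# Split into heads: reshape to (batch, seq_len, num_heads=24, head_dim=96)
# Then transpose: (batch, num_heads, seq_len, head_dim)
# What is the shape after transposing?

Input shape: (32, 204, 2304)
  -> after reshape: (32, 204, 24, 96)
Output shape: (32, 24, 204, 96)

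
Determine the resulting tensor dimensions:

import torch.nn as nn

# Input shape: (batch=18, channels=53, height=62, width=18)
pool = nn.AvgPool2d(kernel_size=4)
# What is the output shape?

Input shape: (18, 53, 62, 18)
Output shape: (18, 53, 15, 4)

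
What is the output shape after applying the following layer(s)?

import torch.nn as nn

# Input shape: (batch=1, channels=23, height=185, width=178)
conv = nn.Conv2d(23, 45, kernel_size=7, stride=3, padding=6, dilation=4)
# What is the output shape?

Input shape: (1, 23, 185, 178)
Output shape: (1, 45, 58, 56)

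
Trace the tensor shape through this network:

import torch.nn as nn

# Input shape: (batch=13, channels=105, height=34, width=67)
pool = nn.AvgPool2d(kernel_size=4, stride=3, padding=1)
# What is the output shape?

Input shape: (13, 105, 34, 67)
Output shape: (13, 105, 11, 22)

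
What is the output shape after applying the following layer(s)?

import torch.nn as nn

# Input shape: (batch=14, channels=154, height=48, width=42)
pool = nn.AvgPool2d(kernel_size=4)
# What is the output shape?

Input shape: (14, 154, 48, 42)
Output shape: (14, 154, 12, 10)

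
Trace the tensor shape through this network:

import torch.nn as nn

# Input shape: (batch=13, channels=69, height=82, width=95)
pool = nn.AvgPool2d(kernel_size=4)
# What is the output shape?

Input shape: (13, 69, 82, 95)
Output shape: (13, 69, 20, 23)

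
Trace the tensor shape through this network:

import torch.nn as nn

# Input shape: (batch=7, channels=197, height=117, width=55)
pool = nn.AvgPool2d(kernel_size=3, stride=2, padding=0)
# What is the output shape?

Input shape: (7, 197, 117, 55)
Output shape: (7, 197, 58, 27)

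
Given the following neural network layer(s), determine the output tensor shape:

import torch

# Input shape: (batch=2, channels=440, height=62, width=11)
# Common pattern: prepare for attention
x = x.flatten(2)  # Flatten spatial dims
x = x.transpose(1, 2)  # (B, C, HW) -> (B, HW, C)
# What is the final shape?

Input shape: (2, 440, 62, 11)
  -> after flatten(2): (2, 440, 682)
Output shape: (2, 682, 440)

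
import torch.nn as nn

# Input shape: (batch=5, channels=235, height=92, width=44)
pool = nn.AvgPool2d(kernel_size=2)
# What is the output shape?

Input shape: (5, 235, 92, 44)
Output shape: (5, 235, 46, 22)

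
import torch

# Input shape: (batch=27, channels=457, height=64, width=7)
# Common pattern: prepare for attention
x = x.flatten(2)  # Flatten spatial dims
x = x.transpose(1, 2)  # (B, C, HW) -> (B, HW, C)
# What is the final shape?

Input shape: (27, 457, 64, 7)
  -> after flatten(2): (27, 457, 448)
Output shape: (27, 448, 457)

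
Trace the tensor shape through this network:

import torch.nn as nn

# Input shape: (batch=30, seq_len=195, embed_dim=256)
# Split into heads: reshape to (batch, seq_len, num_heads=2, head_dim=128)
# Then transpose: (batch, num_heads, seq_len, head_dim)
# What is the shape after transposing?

Input shape: (30, 195, 256)
  -> after reshape: (30, 195, 2, 128)
Output shape: (30, 2, 195, 128)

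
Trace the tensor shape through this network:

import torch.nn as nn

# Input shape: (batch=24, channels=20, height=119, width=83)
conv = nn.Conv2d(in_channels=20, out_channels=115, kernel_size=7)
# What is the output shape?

Input shape: (24, 20, 119, 83)
Output shape: (24, 115, 113, 77)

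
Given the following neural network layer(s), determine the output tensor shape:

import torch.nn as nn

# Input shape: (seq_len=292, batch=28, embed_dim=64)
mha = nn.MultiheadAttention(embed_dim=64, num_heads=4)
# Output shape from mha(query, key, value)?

Input shape: (292, 28, 64)
Output shape: (292, 28, 64)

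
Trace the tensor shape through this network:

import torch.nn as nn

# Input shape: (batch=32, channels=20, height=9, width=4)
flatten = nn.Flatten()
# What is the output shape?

Input shape: (32, 20, 9, 4)
Output shape: (32, 720)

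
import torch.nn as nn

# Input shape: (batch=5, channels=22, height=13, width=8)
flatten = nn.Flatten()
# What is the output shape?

Input shape: (5, 22, 13, 8)
Output shape: (5, 2288)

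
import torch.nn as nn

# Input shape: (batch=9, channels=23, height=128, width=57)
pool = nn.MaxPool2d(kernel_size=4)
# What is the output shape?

Input shape: (9, 23, 128, 57)
Output shape: (9, 23, 32, 14)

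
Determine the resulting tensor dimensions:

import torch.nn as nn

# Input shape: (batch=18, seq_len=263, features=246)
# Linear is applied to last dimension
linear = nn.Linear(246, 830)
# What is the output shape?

Input shape: (18, 263, 246)
Output shape: (18, 263, 830)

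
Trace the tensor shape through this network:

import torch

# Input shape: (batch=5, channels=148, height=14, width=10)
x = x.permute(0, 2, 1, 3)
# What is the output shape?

Input shape: (5, 148, 14, 10)
Output shape: (5, 14, 148, 10)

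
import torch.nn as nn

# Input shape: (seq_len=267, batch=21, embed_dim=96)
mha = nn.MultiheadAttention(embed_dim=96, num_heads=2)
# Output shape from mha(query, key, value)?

Input shape: (267, 21, 96)
Output shape: (267, 21, 96)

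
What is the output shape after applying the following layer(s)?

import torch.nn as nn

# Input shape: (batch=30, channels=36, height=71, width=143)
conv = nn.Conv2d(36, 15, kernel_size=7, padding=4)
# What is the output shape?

Input shape: (30, 36, 71, 143)
Output shape: (30, 15, 73, 145)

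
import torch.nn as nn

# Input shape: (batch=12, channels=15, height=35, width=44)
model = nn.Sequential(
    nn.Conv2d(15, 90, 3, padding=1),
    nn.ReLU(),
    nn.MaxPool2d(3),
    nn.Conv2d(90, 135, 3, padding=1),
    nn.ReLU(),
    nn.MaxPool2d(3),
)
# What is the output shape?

Input shape: (12, 15, 35, 44)
  -> after first Conv2d: (12, 90, 35, 44)
  -> after first MaxPool2d: (12, 90, 11, 14)
  -> after second Conv2d: (12, 135, 11, 14)
Output shape: (12, 135, 3, 4)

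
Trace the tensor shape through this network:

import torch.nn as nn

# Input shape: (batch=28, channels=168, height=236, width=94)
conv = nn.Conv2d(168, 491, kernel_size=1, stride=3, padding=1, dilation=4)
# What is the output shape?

Input shape: (28, 168, 236, 94)
Output shape: (28, 491, 80, 32)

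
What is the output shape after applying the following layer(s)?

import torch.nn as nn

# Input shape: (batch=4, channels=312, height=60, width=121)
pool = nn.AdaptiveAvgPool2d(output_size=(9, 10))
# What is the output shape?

Input shape: (4, 312, 60, 121)
Output shape: (4, 312, 9, 10)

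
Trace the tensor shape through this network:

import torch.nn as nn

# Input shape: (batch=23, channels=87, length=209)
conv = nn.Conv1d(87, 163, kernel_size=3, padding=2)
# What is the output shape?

Input shape: (23, 87, 209)
Output shape: (23, 163, 211)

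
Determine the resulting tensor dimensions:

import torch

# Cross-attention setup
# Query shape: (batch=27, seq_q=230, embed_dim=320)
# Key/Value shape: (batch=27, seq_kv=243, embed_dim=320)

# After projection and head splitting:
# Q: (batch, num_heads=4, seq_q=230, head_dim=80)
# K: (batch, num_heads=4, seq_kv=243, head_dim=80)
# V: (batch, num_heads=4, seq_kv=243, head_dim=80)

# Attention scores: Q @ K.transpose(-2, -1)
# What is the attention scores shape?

Input shape: (27, 230, 320)
Output shape: (27, 4, 230, 243)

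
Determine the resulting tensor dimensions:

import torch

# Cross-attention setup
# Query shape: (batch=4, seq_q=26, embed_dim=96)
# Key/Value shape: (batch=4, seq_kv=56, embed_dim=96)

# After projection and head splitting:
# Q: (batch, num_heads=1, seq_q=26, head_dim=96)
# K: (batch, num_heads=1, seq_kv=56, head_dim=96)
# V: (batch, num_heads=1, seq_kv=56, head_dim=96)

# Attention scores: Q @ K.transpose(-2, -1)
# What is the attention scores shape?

Input shape: (4, 26, 96)
Output shape: (4, 1, 26, 56)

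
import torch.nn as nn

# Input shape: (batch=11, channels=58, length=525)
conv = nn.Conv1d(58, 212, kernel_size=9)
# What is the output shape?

Input shape: (11, 58, 525)
Output shape: (11, 212, 517)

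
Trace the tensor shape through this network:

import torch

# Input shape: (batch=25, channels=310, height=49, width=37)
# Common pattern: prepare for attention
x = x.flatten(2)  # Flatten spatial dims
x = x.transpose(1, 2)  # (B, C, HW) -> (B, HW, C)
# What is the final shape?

Input shape: (25, 310, 49, 37)
  -> after flatten(2): (25, 310, 1813)
Output shape: (25, 1813, 310)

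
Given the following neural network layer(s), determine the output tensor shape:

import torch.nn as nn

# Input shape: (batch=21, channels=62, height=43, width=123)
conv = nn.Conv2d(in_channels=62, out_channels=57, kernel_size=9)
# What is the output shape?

Input shape: (21, 62, 43, 123)
Output shape: (21, 57, 35, 115)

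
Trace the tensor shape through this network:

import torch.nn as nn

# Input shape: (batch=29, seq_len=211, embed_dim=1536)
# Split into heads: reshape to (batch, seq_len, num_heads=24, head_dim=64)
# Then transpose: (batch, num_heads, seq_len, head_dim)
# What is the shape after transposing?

Input shape: (29, 211, 1536)
  -> after reshape: (29, 211, 24, 64)
Output shape: (29, 24, 211, 64)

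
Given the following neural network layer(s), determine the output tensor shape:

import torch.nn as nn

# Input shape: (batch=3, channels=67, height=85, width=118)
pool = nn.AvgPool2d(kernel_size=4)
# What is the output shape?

Input shape: (3, 67, 85, 118)
Output shape: (3, 67, 21, 29)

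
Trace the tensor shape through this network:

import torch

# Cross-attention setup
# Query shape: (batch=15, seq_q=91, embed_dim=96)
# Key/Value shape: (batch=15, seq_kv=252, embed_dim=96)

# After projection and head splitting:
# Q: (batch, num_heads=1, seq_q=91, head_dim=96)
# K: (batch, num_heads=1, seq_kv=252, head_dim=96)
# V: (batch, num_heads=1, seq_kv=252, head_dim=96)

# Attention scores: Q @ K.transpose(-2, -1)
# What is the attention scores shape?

Input shape: (15, 91, 96)
Output shape: (15, 1, 91, 252)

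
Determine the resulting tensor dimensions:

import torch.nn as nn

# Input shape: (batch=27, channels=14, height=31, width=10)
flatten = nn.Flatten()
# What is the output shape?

Input shape: (27, 14, 31, 10)
Output shape: (27, 4340)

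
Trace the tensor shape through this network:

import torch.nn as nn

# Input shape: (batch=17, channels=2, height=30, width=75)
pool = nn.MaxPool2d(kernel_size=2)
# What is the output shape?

Input shape: (17, 2, 30, 75)
Output shape: (17, 2, 15, 37)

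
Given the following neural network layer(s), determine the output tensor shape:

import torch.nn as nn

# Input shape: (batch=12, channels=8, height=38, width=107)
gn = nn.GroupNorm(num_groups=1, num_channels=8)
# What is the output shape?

Input shape: (12, 8, 38, 107)
Output shape: (12, 8, 38, 107)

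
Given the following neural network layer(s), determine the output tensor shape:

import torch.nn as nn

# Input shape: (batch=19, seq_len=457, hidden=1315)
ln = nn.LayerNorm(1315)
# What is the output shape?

Input shape: (19, 457, 1315)
Output shape: (19, 457, 1315)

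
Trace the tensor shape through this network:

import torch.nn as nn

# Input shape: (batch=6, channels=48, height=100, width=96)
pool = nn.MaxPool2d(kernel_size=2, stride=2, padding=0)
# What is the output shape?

Input shape: (6, 48, 100, 96)
Output shape: (6, 48, 50, 48)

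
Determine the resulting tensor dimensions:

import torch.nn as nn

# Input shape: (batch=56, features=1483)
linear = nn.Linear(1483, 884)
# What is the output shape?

Input shape: (56, 1483)
Output shape: (56, 884)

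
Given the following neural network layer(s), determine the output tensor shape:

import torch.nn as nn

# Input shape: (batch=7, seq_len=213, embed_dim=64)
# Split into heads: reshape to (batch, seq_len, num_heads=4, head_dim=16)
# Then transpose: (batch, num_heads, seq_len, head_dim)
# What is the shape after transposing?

Input shape: (7, 213, 64)
  -> after reshape: (7, 213, 4, 16)
Output shape: (7, 4, 213, 16)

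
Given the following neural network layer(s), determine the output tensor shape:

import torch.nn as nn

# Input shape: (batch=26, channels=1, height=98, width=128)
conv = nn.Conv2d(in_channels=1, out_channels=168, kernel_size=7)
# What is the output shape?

Input shape: (26, 1, 98, 128)
Output shape: (26, 168, 92, 122)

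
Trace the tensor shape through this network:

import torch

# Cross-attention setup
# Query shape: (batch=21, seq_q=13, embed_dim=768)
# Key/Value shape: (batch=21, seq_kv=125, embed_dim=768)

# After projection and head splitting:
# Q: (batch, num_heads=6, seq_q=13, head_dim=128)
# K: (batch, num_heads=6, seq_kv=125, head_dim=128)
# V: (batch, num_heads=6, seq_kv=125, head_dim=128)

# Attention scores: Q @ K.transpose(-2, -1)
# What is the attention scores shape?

Input shape: (21, 13, 768)
Output shape: (21, 6, 13, 125)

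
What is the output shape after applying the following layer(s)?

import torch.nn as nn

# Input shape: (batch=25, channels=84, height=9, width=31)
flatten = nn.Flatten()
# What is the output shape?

Input shape: (25, 84, 9, 31)
Output shape: (25, 23436)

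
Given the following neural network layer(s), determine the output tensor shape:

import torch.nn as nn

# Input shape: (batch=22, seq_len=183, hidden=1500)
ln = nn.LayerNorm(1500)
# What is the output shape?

Input shape: (22, 183, 1500)
Output shape: (22, 183, 1500)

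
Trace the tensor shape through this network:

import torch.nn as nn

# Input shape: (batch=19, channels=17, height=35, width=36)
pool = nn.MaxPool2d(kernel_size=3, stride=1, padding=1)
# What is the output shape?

Input shape: (19, 17, 35, 36)
Output shape: (19, 17, 35, 36)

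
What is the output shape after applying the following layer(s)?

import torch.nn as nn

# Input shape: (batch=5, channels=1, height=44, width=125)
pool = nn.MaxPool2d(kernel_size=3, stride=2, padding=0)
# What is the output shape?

Input shape: (5, 1, 44, 125)
Output shape: (5, 1, 21, 62)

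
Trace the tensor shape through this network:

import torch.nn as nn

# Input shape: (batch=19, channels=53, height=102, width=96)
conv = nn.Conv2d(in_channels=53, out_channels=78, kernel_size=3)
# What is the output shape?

Input shape: (19, 53, 102, 96)
Output shape: (19, 78, 100, 94)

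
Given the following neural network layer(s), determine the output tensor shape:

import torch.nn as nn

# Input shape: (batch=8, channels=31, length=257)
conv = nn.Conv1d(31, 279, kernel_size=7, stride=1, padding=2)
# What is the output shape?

Input shape: (8, 31, 257)
Output shape: (8, 279, 255)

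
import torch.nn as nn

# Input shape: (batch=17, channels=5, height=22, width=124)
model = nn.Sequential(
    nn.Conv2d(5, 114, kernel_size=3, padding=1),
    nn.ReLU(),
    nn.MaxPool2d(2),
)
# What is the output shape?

Input shape: (17, 5, 22, 124)
  -> after Conv2d: (17, 114, 22, 124)
  -> after ReLU: (17, 114, 22, 124)
Output shape: (17, 114, 11, 62)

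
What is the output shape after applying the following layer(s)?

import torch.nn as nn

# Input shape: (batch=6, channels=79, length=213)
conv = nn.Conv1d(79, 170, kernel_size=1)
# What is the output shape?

Input shape: (6, 79, 213)
Output shape: (6, 170, 213)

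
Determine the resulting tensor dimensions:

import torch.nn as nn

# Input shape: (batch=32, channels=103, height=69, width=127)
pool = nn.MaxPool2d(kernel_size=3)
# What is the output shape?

Input shape: (32, 103, 69, 127)
Output shape: (32, 103, 23, 42)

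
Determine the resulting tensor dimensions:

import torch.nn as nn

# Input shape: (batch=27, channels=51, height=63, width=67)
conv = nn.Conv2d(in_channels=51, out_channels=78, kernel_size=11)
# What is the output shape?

Input shape: (27, 51, 63, 67)
Output shape: (27, 78, 53, 57)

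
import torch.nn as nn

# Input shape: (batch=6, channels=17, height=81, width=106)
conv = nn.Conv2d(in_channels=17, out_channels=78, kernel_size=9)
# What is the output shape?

Input shape: (6, 17, 81, 106)
Output shape: (6, 78, 73, 98)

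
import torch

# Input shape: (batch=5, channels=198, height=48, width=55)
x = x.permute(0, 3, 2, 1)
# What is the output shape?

Input shape: (5, 198, 48, 55)
Output shape: (5, 55, 48, 198)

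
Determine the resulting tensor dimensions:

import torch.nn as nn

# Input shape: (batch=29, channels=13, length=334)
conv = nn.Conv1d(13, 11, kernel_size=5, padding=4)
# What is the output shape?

Input shape: (29, 13, 334)
Output shape: (29, 11, 338)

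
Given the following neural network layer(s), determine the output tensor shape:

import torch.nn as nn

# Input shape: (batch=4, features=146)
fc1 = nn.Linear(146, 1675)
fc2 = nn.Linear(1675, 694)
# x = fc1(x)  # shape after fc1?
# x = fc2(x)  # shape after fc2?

Input shape: (4, 146)
  -> after fc1: (4, 1675)
Output shape: (4, 694)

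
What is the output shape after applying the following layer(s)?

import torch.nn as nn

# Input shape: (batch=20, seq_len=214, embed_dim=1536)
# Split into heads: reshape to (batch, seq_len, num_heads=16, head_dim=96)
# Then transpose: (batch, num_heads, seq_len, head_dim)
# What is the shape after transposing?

Input shape: (20, 214, 1536)
  -> after reshape: (20, 214, 16, 96)
Output shape: (20, 16, 214, 96)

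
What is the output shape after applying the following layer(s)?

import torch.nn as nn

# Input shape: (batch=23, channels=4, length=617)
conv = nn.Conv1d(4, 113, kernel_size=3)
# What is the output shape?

Input shape: (23, 4, 617)
Output shape: (23, 113, 615)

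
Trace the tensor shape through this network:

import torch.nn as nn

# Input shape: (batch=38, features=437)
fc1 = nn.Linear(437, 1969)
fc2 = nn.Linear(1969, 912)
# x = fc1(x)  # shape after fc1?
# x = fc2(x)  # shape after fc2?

Input shape: (38, 437)
  -> after fc1: (38, 1969)
Output shape: (38, 912)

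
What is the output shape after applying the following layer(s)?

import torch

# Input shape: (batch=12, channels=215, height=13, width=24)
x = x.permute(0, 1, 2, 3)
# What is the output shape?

Input shape: (12, 215, 13, 24)
Output shape: (12, 215, 13, 24)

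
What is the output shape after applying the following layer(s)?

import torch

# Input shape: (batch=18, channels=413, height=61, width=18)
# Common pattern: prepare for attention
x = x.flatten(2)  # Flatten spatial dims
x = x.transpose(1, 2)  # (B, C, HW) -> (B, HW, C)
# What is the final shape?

Input shape: (18, 413, 61, 18)
  -> after flatten(2): (18, 413, 1098)
Output shape: (18, 1098, 413)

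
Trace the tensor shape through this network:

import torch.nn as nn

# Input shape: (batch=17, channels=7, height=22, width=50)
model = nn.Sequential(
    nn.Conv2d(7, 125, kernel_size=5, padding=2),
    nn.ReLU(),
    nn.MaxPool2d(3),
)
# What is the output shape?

Input shape: (17, 7, 22, 50)
  -> after Conv2d: (17, 125, 22, 50)
  -> after ReLU: (17, 125, 22, 50)
Output shape: (17, 125, 7, 16)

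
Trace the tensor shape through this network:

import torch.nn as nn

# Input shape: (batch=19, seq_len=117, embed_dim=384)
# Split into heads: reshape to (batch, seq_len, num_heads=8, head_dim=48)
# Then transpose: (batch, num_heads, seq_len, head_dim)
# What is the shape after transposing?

Input shape: (19, 117, 384)
  -> after reshape: (19, 117, 8, 48)
Output shape: (19, 8, 117, 48)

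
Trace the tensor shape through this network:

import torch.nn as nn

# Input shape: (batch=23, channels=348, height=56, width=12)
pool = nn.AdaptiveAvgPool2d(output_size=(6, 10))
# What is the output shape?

Input shape: (23, 348, 56, 12)
Output shape: (23, 348, 6, 10)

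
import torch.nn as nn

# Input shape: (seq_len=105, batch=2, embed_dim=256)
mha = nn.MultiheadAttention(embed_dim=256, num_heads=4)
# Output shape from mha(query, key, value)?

Input shape: (105, 2, 256)
Output shape: (105, 2, 256)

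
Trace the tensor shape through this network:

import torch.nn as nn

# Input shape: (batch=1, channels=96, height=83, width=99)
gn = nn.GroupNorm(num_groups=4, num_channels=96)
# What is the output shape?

Input shape: (1, 96, 83, 99)
Output shape: (1, 96, 83, 99)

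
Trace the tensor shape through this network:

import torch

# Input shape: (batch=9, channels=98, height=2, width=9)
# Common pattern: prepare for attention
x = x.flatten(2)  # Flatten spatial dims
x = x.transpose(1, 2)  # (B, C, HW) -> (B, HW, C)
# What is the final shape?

Input shape: (9, 98, 2, 9)
  -> after flatten(2): (9, 98, 18)
Output shape: (9, 18, 98)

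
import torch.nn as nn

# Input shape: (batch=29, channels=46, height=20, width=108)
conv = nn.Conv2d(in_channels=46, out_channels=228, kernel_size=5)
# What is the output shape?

Input shape: (29, 46, 20, 108)
Output shape: (29, 228, 16, 104)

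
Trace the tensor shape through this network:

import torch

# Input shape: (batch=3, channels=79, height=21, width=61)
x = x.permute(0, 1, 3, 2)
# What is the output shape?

Input shape: (3, 79, 21, 61)
Output shape: (3, 79, 61, 21)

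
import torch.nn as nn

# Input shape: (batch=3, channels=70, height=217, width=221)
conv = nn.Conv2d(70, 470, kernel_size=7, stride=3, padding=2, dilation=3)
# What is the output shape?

Input shape: (3, 70, 217, 221)
Output shape: (3, 470, 68, 69)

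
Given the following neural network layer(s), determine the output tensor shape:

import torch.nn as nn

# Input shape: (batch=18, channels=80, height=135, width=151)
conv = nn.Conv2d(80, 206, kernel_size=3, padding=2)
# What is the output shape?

Input shape: (18, 80, 135, 151)
Output shape: (18, 206, 137, 153)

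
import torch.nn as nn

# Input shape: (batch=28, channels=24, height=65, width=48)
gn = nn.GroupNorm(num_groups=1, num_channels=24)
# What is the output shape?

Input shape: (28, 24, 65, 48)
Output shape: (28, 24, 65, 48)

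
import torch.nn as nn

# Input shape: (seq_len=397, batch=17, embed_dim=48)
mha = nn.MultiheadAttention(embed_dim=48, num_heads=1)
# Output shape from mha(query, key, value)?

Input shape: (397, 17, 48)
Output shape: (397, 17, 48)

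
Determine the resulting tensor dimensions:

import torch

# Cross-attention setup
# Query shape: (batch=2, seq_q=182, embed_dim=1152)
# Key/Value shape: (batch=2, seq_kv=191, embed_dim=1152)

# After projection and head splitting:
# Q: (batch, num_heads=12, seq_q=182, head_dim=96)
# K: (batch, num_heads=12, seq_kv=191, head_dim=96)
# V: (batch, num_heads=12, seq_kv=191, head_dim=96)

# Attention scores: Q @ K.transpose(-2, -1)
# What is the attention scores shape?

Input shape: (2, 182, 1152)
Output shape: (2, 12, 182, 191)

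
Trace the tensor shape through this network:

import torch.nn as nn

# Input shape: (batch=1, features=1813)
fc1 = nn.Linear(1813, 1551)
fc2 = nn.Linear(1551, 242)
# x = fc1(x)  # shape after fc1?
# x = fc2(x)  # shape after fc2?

Input shape: (1, 1813)
  -> after fc1: (1, 1551)
Output shape: (1, 242)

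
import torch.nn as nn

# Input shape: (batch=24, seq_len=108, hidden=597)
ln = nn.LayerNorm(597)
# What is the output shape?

Input shape: (24, 108, 597)
Output shape: (24, 108, 597)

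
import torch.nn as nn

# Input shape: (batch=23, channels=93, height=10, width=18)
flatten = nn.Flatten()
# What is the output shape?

Input shape: (23, 93, 10, 18)
Output shape: (23, 16740)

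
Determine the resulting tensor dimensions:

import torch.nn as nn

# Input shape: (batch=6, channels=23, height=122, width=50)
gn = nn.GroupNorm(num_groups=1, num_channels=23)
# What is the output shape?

Input shape: (6, 23, 122, 50)
Output shape: (6, 23, 122, 50)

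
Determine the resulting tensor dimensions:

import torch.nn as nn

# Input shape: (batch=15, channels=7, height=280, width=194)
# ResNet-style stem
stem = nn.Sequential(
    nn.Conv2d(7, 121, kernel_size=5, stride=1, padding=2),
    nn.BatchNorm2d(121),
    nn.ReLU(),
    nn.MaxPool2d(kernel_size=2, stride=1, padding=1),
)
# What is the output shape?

Input shape: (15, 7, 280, 194)
  -> after Conv2d 5x5 stride=1: (15, 121, 280, 194)
Output shape: (15, 121, 281, 195)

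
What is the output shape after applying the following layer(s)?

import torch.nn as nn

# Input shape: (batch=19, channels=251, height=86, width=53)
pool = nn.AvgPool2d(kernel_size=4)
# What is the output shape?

Input shape: (19, 251, 86, 53)
Output shape: (19, 251, 21, 13)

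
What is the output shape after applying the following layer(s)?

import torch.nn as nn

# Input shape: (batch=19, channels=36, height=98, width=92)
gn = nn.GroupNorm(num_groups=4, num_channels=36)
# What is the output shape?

Input shape: (19, 36, 98, 92)
Output shape: (19, 36, 98, 92)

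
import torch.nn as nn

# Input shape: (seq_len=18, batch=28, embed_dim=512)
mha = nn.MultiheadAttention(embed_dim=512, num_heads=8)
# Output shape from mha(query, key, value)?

Input shape: (18, 28, 512)
Output shape: (18, 28, 512)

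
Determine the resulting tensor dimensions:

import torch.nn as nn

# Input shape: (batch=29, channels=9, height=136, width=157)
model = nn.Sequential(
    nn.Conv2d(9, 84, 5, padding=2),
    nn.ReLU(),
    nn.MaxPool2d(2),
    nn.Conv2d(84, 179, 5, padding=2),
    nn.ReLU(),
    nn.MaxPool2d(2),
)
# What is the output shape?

Input shape: (29, 9, 136, 157)
  -> after first Conv2d: (29, 84, 136, 157)
  -> after first MaxPool2d: (29, 84, 68, 78)
  -> after second Conv2d: (29, 179, 68, 78)
Output shape: (29, 179, 34, 39)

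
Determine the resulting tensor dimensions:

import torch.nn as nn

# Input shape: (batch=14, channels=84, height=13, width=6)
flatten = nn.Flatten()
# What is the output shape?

Input shape: (14, 84, 13, 6)
Output shape: (14, 6552)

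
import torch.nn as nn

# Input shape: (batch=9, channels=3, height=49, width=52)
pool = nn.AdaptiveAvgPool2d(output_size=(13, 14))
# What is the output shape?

Input shape: (9, 3, 49, 52)
Output shape: (9, 3, 13, 14)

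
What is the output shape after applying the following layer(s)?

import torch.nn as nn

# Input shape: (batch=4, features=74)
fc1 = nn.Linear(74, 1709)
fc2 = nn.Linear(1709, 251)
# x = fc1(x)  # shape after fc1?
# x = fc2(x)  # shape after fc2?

Input shape: (4, 74)
  -> after fc1: (4, 1709)
Output shape: (4, 251)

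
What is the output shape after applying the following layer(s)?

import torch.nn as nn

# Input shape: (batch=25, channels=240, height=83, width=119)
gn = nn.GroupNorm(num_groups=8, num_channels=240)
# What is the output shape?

Input shape: (25, 240, 83, 119)
Output shape: (25, 240, 83, 119)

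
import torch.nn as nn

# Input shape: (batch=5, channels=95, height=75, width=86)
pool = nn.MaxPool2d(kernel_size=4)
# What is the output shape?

Input shape: (5, 95, 75, 86)
Output shape: (5, 95, 18, 21)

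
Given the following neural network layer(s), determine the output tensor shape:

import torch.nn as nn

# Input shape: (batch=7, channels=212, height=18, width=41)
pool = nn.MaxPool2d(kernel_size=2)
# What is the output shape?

Input shape: (7, 212, 18, 41)
Output shape: (7, 212, 9, 20)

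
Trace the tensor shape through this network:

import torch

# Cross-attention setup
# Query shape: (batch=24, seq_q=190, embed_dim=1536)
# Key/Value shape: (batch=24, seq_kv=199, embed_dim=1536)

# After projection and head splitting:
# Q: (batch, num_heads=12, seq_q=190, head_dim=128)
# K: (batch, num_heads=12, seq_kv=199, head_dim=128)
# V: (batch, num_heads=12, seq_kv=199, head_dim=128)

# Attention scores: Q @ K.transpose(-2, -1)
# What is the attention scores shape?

Input shape: (24, 190, 1536)
Output shape: (24, 12, 190, 199)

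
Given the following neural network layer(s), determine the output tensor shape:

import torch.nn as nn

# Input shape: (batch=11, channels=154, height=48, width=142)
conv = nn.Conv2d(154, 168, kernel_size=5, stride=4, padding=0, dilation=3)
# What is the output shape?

Input shape: (11, 154, 48, 142)
Output shape: (11, 168, 9, 33)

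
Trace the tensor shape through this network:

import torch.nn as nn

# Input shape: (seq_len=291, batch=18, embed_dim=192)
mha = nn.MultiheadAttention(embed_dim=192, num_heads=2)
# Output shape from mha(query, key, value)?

Input shape: (291, 18, 192)
Output shape: (291, 18, 192)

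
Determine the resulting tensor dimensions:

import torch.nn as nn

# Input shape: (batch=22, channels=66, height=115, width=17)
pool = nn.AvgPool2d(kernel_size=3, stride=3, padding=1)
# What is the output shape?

Input shape: (22, 66, 115, 17)
Output shape: (22, 66, 39, 6)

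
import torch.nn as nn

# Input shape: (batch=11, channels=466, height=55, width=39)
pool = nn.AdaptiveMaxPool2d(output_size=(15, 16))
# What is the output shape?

Input shape: (11, 466, 55, 39)
Output shape: (11, 466, 15, 16)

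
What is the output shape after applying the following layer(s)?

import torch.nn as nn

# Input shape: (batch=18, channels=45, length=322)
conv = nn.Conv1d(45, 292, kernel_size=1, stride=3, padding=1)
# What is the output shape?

Input shape: (18, 45, 322)
Output shape: (18, 292, 108)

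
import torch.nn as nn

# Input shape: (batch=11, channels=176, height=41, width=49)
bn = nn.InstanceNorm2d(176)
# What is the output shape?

Input shape: (11, 176, 41, 49)
Output shape: (11, 176, 41, 49)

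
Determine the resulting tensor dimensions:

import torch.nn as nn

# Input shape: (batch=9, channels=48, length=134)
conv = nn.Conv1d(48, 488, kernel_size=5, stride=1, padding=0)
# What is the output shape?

Input shape: (9, 48, 134)
Output shape: (9, 488, 130)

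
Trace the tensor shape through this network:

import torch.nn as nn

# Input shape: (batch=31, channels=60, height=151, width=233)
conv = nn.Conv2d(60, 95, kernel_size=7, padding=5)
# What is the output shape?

Input shape: (31, 60, 151, 233)
Output shape: (31, 95, 155, 237)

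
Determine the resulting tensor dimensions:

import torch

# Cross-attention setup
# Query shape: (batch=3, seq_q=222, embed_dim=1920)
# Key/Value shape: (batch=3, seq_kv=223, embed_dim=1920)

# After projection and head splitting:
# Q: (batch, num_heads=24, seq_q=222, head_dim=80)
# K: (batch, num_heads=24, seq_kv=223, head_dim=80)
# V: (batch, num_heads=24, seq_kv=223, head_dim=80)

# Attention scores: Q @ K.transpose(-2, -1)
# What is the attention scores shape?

Input shape: (3, 222, 1920)
Output shape: (3, 24, 222, 223)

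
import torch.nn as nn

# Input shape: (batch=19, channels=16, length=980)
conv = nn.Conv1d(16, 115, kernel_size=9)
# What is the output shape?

Input shape: (19, 16, 980)
Output shape: (19, 115, 972)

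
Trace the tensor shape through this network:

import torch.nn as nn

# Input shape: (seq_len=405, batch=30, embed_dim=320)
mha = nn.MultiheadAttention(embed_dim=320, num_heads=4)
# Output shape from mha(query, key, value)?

Input shape: (405, 30, 320)
Output shape: (405, 30, 320)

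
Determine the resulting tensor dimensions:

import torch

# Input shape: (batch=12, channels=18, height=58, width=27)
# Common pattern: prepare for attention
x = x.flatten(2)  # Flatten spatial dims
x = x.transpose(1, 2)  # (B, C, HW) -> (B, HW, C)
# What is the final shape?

Input shape: (12, 18, 58, 27)
  -> after flatten(2): (12, 18, 1566)
Output shape: (12, 1566, 18)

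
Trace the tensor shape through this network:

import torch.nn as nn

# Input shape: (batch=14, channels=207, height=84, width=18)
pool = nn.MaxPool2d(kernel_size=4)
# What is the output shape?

Input shape: (14, 207, 84, 18)
Output shape: (14, 207, 21, 4)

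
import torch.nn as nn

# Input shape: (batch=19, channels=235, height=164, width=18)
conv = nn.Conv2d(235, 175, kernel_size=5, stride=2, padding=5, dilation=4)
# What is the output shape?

Input shape: (19, 235, 164, 18)
Output shape: (19, 175, 79, 6)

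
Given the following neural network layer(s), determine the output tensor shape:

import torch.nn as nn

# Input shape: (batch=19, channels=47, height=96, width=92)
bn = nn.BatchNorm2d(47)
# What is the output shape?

Input shape: (19, 47, 96, 92)
Output shape: (19, 47, 96, 92)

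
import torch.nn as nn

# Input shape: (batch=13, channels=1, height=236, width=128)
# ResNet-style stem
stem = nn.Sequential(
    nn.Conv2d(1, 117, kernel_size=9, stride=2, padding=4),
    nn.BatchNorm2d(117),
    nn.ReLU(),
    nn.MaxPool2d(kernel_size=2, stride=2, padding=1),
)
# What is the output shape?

Input shape: (13, 1, 236, 128)
  -> after Conv2d 9x9 stride=2: (13, 117, 118, 64)
Output shape: (13, 117, 60, 33)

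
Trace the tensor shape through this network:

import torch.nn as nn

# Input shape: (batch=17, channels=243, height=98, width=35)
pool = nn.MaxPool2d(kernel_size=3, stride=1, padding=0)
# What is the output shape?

Input shape: (17, 243, 98, 35)
Output shape: (17, 243, 96, 33)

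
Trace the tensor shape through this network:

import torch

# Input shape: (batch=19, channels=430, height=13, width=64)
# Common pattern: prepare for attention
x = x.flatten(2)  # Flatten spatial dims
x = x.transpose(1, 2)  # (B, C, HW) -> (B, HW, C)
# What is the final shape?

Input shape: (19, 430, 13, 64)
  -> after flatten(2): (19, 430, 832)
Output shape: (19, 832, 430)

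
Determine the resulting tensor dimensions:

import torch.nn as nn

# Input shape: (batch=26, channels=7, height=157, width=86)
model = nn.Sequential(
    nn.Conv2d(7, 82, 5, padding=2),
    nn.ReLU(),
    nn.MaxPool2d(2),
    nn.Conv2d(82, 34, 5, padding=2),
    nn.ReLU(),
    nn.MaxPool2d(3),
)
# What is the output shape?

Input shape: (26, 7, 157, 86)
  -> after first Conv2d: (26, 82, 157, 86)
  -> after first MaxPool2d: (26, 82, 78, 43)
  -> after second Conv2d: (26, 34, 78, 43)
Output shape: (26, 34, 26, 14)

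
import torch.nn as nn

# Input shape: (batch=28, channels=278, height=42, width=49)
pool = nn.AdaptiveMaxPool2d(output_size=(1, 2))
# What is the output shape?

Input shape: (28, 278, 42, 49)
Output shape: (28, 278, 1, 2)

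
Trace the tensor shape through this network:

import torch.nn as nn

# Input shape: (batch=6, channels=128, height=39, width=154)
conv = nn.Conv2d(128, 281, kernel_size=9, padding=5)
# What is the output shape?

Input shape: (6, 128, 39, 154)
Output shape: (6, 281, 41, 156)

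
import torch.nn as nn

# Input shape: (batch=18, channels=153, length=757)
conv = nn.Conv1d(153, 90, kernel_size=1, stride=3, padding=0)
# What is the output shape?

Input shape: (18, 153, 757)
Output shape: (18, 90, 253)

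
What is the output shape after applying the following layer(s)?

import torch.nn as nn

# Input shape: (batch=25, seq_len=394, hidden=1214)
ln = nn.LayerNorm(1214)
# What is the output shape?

Input shape: (25, 394, 1214)
Output shape: (25, 394, 1214)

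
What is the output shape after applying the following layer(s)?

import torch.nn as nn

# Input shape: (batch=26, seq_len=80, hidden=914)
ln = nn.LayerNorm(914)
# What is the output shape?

Input shape: (26, 80, 914)
Output shape: (26, 80, 914)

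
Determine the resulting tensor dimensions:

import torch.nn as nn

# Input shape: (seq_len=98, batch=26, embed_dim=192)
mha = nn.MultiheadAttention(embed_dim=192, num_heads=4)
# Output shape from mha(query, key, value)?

Input shape: (98, 26, 192)
Output shape: (98, 26, 192)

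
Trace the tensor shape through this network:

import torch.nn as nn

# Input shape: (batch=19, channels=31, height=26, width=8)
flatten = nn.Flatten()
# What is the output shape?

Input shape: (19, 31, 26, 8)
Output shape: (19, 6448)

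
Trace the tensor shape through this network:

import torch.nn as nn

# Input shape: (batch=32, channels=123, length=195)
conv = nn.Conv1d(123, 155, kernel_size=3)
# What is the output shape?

Input shape: (32, 123, 195)
Output shape: (32, 155, 193)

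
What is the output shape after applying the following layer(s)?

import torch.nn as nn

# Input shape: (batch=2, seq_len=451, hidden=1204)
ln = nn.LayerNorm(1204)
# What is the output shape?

Input shape: (2, 451, 1204)
Output shape: (2, 451, 1204)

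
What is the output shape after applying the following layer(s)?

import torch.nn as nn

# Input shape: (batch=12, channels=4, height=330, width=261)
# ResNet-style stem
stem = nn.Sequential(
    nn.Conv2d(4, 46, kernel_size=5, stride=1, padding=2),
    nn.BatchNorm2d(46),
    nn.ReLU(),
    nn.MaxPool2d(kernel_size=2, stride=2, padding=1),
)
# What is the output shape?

Input shape: (12, 4, 330, 261)
  -> after Conv2d 5x5 stride=1: (12, 46, 330, 261)
Output shape: (12, 46, 166, 131)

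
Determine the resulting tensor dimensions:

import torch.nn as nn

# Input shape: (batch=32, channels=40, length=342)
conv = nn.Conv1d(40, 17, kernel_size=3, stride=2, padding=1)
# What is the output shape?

Input shape: (32, 40, 342)
Output shape: (32, 17, 171)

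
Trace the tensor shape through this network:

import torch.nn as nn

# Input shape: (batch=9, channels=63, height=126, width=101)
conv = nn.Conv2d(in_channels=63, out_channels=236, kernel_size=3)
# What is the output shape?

Input shape: (9, 63, 126, 101)
Output shape: (9, 236, 124, 99)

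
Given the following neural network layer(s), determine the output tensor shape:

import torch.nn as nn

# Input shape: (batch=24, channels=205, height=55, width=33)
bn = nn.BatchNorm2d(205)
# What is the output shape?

Input shape: (24, 205, 55, 33)
Output shape: (24, 205, 55, 33)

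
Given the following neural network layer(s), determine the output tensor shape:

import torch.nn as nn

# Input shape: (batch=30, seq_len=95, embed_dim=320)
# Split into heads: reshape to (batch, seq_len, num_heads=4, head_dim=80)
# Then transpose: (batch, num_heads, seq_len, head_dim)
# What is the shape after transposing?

Input shape: (30, 95, 320)
  -> after reshape: (30, 95, 4, 80)
Output shape: (30, 4, 95, 80)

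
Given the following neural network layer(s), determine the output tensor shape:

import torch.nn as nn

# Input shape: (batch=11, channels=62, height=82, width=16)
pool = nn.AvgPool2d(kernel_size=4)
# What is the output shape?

Input shape: (11, 62, 82, 16)
Output shape: (11, 62, 20, 4)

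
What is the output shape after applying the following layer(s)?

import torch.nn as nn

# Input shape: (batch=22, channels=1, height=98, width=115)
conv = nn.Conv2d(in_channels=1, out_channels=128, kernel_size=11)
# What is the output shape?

Input shape: (22, 1, 98, 115)
Output shape: (22, 128, 88, 105)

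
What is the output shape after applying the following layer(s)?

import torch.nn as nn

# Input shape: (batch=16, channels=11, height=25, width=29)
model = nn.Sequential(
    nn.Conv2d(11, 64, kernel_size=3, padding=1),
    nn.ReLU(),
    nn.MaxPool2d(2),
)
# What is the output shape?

Input shape: (16, 11, 25, 29)
  -> after Conv2d: (16, 64, 25, 29)
  -> after ReLU: (16, 64, 25, 29)
Output shape: (16, 64, 12, 14)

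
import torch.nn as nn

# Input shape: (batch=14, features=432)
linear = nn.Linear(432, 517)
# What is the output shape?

Input shape: (14, 432)
Output shape: (14, 517)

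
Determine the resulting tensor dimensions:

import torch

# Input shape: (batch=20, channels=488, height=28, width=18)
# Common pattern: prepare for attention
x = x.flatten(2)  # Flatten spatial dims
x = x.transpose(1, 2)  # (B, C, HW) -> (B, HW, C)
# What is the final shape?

Input shape: (20, 488, 28, 18)
  -> after flatten(2): (20, 488, 504)
Output shape: (20, 504, 488)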